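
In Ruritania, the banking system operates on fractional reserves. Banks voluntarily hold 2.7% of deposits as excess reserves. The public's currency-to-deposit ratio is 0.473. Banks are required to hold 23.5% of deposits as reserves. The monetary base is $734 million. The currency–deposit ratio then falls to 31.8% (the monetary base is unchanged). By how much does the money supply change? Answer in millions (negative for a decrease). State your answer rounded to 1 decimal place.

Initially m₁ = (1 + 0.473) / (0.235 + 0.027 + 0.473) ≈ 2.00408, so M₁ = 2.00408 × 734 ≈ 1470.9947 million.
After the change m₂ = (1 + 0.318) / (0.235 + 0.027 + 0.318) ≈ 2.27241, so M₂ = 2.27241 × 734 ≈ 1667.9489 million.
ΔM = M₂ − M₁ = 1667.9489 − 1470.9947 = 196.9542 million.

$197.0 million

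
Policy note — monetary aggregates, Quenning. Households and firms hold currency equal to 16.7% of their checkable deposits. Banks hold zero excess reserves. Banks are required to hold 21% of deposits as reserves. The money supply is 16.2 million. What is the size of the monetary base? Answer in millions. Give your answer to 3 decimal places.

The money multiplier is m = (1 + c) / (rr + c) = (1 + 0.167) / (0.21 + 0.167) ≈ 3.095491.
MB = M / m = 16.2 / 3.095491 ≈ 5.2334 million.

5.233 million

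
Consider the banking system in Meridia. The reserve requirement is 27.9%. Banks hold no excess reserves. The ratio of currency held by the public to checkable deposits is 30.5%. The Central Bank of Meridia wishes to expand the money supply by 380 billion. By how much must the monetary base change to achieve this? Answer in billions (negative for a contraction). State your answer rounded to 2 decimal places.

The money multiplier is m = (1 + c) / (rr + c) = (1 + 0.305) / (0.279 + 0.305) ≈ 2.234589.
ΔMB = ΔM / m = (+380) / 2.234589 ≈ 170.0536 billion.

170.05 billion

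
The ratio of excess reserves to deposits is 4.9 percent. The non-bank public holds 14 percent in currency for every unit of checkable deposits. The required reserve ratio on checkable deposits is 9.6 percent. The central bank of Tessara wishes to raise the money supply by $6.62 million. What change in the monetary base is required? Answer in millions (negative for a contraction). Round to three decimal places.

The money multiplier is m = (1 + c) / (rr + e + c) = (1 + 0.14) / (0.096 + 0.049 + 0.14) = 4.
ΔMB = ΔM / m = (+6.62) / 4 = 1.655 million.

$1.655 million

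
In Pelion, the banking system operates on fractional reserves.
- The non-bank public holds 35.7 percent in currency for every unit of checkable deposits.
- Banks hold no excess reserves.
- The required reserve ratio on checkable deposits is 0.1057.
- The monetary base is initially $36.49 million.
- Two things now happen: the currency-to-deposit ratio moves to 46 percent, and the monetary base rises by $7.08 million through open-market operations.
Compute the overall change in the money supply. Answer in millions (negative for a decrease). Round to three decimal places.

Before: m₁ = (1 + 0.357) / (0.1057 + 0.357) ≈ 2.932786, MB₁ = 36.49, so M₁ = 2.932786 × 36.49 ≈ 107.0174 million.
After: m₂ = (1 + 0.46) / (0.1057 + 0.46) ≈ 2.580873, MB₂ = 36.49 + 7.08 = 43.57, so M₂ = 2.580873 × 43.57 ≈ 112.4486 million.
ΔM = M₂ − M₁ = 112.4486 − 107.0174 = 5.4312 million.

$5.431 million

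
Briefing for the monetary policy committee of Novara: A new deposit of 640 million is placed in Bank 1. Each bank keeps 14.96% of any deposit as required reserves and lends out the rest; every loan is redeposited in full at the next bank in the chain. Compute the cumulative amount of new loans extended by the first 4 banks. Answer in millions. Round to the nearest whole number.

Bank i lends (1 − rr)^i of the original deposit: Bank 1 lends 640·0.8504 = 544.2560, Bank 2 lends 640·0.8504² ≈ 462.8353, and so on.
Summing a geometric series: total = 640·[0.8504·(1 − 0.8504^4) / (1 − 0.8504)] ≈ 1735.3998 million.

1735 million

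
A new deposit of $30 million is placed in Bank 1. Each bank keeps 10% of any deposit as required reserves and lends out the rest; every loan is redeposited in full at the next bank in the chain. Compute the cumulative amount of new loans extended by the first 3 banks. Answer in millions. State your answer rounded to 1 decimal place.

$73.2 million

Bank i lends (1 − rr)^i of the original deposit: Bank 1 lends 30·0.9000 = 27.0000, Bank 2 lends 30·0.9000² = 24.3000, and so on.
Summing a geometric series: total = 30·[0.9000·(1 − 0.9000^3) / (1 − 0.9000)] = 73.1700 million.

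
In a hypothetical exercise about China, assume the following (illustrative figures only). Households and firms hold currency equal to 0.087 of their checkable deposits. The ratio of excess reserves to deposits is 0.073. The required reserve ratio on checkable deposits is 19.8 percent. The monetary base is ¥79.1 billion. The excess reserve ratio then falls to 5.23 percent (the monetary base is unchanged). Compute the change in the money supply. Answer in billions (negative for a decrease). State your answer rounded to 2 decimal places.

Initially m₁ = (1 + 0.087) / (0.198 + 0.073 + 0.087) ≈ 3.03631, so M₁ = 3.03631 × 79.1 ≈ 240.1721 billion.
After the change m₂ = (1 + 0.087) / (0.198 + 0.0523 + 0.087) ≈ 3.22265, so M₂ = 3.22265 × 79.1 ≈ 254.9116 billion.
ΔM = M₂ − M₁ = 254.9116 − 240.1721 = 14.7395 billion.

¥14.74 billion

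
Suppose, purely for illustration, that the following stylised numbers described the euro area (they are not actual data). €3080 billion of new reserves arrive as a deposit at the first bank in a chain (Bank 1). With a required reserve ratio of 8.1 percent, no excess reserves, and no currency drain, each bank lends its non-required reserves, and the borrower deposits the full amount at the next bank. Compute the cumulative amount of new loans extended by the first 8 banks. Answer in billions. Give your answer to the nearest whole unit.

€17166 billion

Bank i lends (1 − rr)^i of the original deposit: Bank 1 lends 3080·0.9190 = 2830.5200, Bank 2 lends 3080·0.9190² ≈ 2601.2479, and so on.
Summing a geometric series: total = 3080·[0.9190·(1 − 0.9190^8) / (1 − 0.9190)] ≈ 17165.7745 billion.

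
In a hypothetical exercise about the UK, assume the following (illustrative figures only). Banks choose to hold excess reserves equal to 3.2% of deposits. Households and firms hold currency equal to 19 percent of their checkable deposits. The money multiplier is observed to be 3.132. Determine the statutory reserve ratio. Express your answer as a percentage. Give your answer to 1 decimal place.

Using m = 3.132. Since m = (1 + c)/(c + rr + e), the denominator satisfies c + rr + e = (1 + c)/m = (1 + 0.19) / 3.132 ≈ 0.379949.
With c = 0.19 and e = 0.032, the statutory reserve ratio is 0.379949 − 0.19 − 0.032 = 0.157949.

15.8%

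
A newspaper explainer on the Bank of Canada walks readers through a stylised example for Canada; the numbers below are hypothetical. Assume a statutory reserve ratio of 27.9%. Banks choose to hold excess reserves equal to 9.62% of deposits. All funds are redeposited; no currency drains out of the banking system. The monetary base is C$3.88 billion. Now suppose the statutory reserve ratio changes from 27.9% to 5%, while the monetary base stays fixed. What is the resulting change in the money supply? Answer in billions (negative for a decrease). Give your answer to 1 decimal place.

Initially m₁ = 1 / (0.279 + 0.0962) ≈ 2.6652, so M₁ = 2.6652 × 3.88 ≈ 10.341 billion.
After the change m₂ = 1 / (0.05 + 0.0962) ≈ 6.8399, so M₂ = 6.8399 × 3.88 ≈ 26.5388 billion.
ΔM = M₂ − M₁ = 26.5388 − 10.341 = 16.1978 billion.

C$16.2 billion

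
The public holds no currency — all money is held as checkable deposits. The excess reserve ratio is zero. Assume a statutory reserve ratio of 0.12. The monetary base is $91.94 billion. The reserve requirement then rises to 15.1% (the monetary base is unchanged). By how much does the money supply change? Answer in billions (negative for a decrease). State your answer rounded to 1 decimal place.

Initially m₁ = 1 / (0.12) ≈ 8.3333, so M₁ = 8.3333 × 91.94 ≈ 766.1636 billion.
After the change m₂ = 1 / (0.151) ≈ 6.6225, so M₂ = 6.6225 × 91.94 ≈ 608.8726 billion.
ΔM = M₂ − M₁ = 608.8726 − 766.1636 = -157.291 billion.

-157.3 billion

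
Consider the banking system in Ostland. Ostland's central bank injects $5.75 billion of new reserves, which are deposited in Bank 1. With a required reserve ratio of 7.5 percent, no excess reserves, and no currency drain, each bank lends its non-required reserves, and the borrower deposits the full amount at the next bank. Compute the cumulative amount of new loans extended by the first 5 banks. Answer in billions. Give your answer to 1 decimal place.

$22.9 billion

Bank i lends (1 − rr)^i of the original deposit: Bank 1 lends 5.75·0.9250 ≈ 5.3188, Bank 2 lends 5.75·0.9250² ≈ 4.9198, and so on.
Summing a geometric series: total = 5.75·[0.9250·(1 − 0.9250^5) / (1 − 0.9250)] ≈ 22.8928 billion.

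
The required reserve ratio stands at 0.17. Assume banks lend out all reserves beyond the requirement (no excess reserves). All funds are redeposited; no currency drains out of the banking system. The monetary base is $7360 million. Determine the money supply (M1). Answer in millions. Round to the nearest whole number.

With no currency drain or excess reserves, the money multiplier is m = 1/rr = 1/0.17 ≈ 5.88235.
Money supply M = m × MB = 5.88235 × 7360 = 43294.096 million.

$43294 million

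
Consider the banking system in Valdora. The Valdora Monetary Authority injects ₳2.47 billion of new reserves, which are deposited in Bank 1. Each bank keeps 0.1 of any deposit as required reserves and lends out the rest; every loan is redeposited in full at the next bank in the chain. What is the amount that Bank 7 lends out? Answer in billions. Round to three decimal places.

₳1.181 billion

Each bank lends a fraction (1 − rr) = 0.9000 of the deposit it receives, so Bank 7 receives 2.47·0.9000^6 and lends 2.47·0.9000^7 ≈ 1.1814 billion.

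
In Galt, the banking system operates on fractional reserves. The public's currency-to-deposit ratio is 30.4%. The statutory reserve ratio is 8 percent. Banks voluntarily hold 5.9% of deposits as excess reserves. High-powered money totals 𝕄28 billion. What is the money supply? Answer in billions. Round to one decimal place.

𝕄82.4 billion

The money multiplier is m = (1 + c) / (rr + e + c) = (1 + 0.304) / (0.08 + 0.059 + 0.304) ≈ 2.9436.
So M = m × MB = 2.9436 × 28 = 82.4208 billion.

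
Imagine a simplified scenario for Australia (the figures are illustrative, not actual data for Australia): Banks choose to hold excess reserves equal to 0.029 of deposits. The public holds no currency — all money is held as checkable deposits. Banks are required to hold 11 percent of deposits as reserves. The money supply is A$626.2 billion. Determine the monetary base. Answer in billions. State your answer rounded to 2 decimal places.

A$87.04 billion

The money multiplier is m = 1 / (rr + e) = 1 / (0.11 + 0.029) ≈ 7.194245.
MB = M / m = 626.2 / 7.194245 ≈ 87.0418 billion.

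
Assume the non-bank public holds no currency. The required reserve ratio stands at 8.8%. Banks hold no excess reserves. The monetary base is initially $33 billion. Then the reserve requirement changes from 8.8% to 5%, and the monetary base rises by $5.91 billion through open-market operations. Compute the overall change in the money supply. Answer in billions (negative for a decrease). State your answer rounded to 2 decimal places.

Before: m₁ = 1 / (0.088) ≈ 11.36364, MB₁ = 33, so M₁ = 11.36364 × 33 ≈ 375.0001 billion.
After: m₂ = 1 / (0.05) = 20, MB₂ = 33 + 5.91 = 38.91, so M₂ = 20 × 38.91 = 778.2 billion.
ΔM = M₂ − M₁ = 778.2 − 375.0001 = 403.1999 billion.

$403.20 billion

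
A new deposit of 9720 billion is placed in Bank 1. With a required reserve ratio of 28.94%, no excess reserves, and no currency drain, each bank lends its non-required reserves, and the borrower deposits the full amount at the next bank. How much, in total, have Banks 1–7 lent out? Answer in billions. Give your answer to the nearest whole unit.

Bank i lends (1 − rr)^i of the original deposit: Bank 1 lends 9720·0.7106 = 6907.0320, Bank 2 lends 9720·0.7106² ≈ 4908.1369, and so on.
Summing a geometric series: total = 9720·[0.7106·(1 − 0.7106^7) / (1 − 0.7106)] ≈ 21683.1499 billion.

21683 billion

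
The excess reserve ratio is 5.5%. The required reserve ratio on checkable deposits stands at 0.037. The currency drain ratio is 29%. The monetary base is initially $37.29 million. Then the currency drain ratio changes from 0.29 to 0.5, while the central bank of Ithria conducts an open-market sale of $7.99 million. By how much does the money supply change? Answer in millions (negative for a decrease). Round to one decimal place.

-51.7 million

Before: m₁ = (1 + 0.29) / (0.037 + 0.055 + 0.29) ≈ 3.3770, MB₁ = 37.29, so M₁ = 3.3770 × 37.29 ≈ 125.9283 million.
After: m₂ = (1 + 0.5) / (0.037 + 0.055 + 0.5) ≈ 2.5338, MB₂ = 37.29 − 7.99 = 29.3, so M₂ = 2.5338 × 29.3 ≈ 74.2403 million.
ΔM = M₂ − M₁ = 74.2403 − 125.9283 = -51.688 million.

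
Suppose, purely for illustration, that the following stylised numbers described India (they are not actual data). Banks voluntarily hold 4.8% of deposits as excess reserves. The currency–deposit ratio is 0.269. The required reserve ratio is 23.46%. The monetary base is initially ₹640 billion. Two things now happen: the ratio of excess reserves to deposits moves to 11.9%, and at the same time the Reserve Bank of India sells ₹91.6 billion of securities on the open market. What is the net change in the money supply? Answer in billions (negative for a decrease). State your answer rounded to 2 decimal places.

-354.61 billion

Before: m₁ = (1 + 0.269) / (0.2346 + 0.048 + 0.269) ≈ 2.300580, MB₁ = 640, so M₁ = 2.300580 × 640 = 1472.3712 billion.
After: m₂ = (1 + 0.269) / (0.2346 + 0.119 + 0.269) ≈ 2.038227, MB₂ = 640 − 91.6 = 548.4, so M₂ = 2.038227 × 548.4 ≈ 1117.7637 billion.
ΔM = M₂ − M₁ = 1117.7637 − 1472.3712 = -354.6075 billion.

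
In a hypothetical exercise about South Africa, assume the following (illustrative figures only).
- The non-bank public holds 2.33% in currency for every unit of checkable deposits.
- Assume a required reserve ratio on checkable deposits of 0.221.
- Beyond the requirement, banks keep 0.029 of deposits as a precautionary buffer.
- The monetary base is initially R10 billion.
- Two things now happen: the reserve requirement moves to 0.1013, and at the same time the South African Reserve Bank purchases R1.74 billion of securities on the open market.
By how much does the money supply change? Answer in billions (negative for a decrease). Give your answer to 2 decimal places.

Before: m₁ = (1 + 0.0233) / (0.221 + 0.029 + 0.0233) ≈ 3.74424, MB₁ = 10, so M₁ = 3.74424 × 10 = 37.4424 billion.
After: m₂ = (1 + 0.0233) / (0.1013 + 0.029 + 0.0233) ≈ 6.66211, MB₂ = 10 + 1.74 = 11.74, so M₂ = 6.66211 × 11.74 ≈ 78.2132 billion.
ΔM = M₂ − M₁ = 78.2132 − 37.4424 = 40.7708 billion.

R40.77 billion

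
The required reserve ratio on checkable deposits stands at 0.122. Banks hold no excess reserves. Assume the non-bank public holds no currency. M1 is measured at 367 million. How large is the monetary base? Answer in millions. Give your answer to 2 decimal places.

With no currency drain and no excess reserves, the money multiplier is m = 1/rr = 1/0.122 ≈ 8.196721.
The monetary base is MB = M / m = 367 / 8.196721 ≈ 44.774 million.

44.77 million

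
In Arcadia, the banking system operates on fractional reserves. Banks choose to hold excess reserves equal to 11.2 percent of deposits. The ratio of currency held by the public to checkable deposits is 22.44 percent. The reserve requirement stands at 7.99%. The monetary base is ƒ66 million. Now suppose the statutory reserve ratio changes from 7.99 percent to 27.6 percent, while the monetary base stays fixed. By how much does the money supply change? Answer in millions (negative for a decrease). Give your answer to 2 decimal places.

Initially m₁ = (1 + 0.2244) / (0.0799 + 0.112 + 0.2244) ≈ 2.94115, so M₁ = 2.94115 × 66 = 194.1159 million.
After the change m₂ = (1 + 0.2244) / (0.276 + 0.112 + 0.2244) ≈ 1.99935, so M₂ = 1.99935 × 66 = 131.9571 million.
ΔM = M₂ − M₁ = 131.9571 − 194.1159 = -62.1588 million.

-62.16 million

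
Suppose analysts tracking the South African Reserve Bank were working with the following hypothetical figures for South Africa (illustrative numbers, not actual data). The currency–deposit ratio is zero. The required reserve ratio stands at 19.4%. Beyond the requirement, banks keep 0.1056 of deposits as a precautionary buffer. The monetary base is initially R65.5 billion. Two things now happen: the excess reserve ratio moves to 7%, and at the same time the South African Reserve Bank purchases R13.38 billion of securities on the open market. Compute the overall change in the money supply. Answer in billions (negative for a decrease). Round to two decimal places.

Before: m₁ = 1 / (0.194 + 0.1056) ≈ 3.33778, MB₁ = 65.5, so M₁ = 3.33778 × 65.5 ≈ 218.6246 billion.
After: m₂ = 1 / (0.194 + 0.07) ≈ 3.78788, MB₂ = 65.5 + 13.38 = 78.88, so M₂ = 3.78788 × 78.88 ≈ 298.788 billion.
ΔM = M₂ − M₁ = 298.788 − 218.6246 = 80.1634 billion.

R80.16 billion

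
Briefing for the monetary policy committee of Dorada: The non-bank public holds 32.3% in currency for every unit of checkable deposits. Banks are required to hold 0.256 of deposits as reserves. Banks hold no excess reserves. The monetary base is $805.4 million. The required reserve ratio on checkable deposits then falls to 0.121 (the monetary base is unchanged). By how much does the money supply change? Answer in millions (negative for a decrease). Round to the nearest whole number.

$560 million

Initially m₁ = (1 + 0.323) / (0.256 + 0.323) ≈ 2.2850, so M₁ = 2.2850 × 805.4 = 1840.339 million.
After the change m₂ = (1 + 0.323) / (0.121 + 0.323) ≈ 2.9797, so M₂ = 2.9797 × 805.4 ≈ 2399.8504 million.
ΔM = M₂ − M₁ = 2399.8504 − 1840.339 = 559.5114 million.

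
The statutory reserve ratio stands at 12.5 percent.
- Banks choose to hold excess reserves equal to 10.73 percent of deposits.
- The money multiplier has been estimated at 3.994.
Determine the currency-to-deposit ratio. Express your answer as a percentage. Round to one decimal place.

Using m = 3.994. From m = (1 + c)/(c + rr + e), rearranging gives 1 + c = m·(c + rr + e), so c·(1 − m) = m·(rr + e) − 1.
Hence c = [m·(rr + e) − 1]/(1 − m) = [3.994 × (0.125 + 0.1073) − 1] / (1 − 3.994) ≈ 0.024113.

2.4%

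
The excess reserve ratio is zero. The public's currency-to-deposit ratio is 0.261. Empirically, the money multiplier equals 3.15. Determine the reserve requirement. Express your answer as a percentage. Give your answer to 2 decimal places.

Using m = 3.15. Since m = (1 + c)/(c + rr + e), the denominator satisfies c + rr + e = (1 + c)/m = (1 + 0.261) / 3.15 ≈ 0.400317.
With c = 0.261 and e = 0, the reserve requirement is 0.400317 − 0.261 − 0 = 0.139317.

13.93%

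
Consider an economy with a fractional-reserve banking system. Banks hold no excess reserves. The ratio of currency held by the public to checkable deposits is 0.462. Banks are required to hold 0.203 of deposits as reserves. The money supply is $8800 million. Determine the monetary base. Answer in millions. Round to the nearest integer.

$4003 million

The money multiplier is m = (1 + c) / (rr + c) = (1 + 0.462) / (0.203 + 0.462) ≈ 2.19850.
MB = M / m = 8800 / 2.19850 ≈ 4002.7291 million.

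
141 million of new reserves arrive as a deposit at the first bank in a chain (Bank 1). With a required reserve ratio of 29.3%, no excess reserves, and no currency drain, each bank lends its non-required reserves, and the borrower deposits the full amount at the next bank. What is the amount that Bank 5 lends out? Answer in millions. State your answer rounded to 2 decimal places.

24.91 million

Each bank lends a fraction (1 − rr) = 0.7070 of the deposit it receives, so Bank 5 receives 141·0.7070^4 and lends 141·0.7070^5 ≈ 24.9067 million.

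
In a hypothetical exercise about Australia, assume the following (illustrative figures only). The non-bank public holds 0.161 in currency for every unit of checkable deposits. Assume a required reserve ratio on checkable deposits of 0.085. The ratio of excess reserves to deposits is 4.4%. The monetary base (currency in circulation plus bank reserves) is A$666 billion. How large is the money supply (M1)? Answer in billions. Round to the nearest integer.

The money multiplier is m = (1 + c) / (rr + e + c) = (1 + 0.161) / (0.085 + 0.044 + 0.161) ≈ 4.0034.
So M = m × MB = 4.0034 × 666 = 2666.2644 billion.

A$2666 billion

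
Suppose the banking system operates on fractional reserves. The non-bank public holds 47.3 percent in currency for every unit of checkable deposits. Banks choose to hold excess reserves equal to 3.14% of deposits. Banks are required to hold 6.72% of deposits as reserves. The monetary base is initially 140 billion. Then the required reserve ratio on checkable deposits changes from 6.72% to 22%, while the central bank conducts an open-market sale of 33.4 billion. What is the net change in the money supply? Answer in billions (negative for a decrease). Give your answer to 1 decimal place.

Before: m₁ = (1 + 0.473) / (0.0672 + 0.0314 + 0.473) ≈ 2.57698, MB₁ = 140, so M₁ = 2.57698 × 140 = 360.7772 billion.
After: m₂ = (1 + 0.473) / (0.22 + 0.0314 + 0.473) ≈ 2.03341, MB₂ = 140 − 33.4 = 106.6, so M₂ = 2.03341 × 106.6 ≈ 216.7615 billion.
ΔM = M₂ − M₁ = 216.7615 − 360.7772 = -144.0157 billion.

-144.0 billion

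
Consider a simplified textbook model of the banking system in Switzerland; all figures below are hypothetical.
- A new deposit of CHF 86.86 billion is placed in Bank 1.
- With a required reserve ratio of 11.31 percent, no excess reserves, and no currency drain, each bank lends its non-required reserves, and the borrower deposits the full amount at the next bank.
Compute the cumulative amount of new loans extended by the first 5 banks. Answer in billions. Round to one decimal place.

CHF 307.4 billion

Bank i lends (1 − rr)^i of the original deposit: Bank 1 lends 86.86·0.8869 ≈ 77.0361, Bank 2 lends 86.86·0.8869² ≈ 68.3233, and so on.
Summing a geometric series: total = 86.86·[0.8869·(1 − 0.8869^5) / (1 − 0.8869)] ≈ 307.3623 billion.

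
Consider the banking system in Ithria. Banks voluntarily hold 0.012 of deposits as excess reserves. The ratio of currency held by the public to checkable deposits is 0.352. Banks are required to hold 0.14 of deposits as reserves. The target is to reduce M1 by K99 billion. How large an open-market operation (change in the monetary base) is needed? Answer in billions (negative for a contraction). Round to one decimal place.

-36.9 billion

The money multiplier is m = (1 + c) / (rr + e + c) = (1 + 0.352) / (0.14 + 0.012 + 0.352) ≈ 2.6825.
ΔMB = ΔM / m = (−99) / 2.6825 ≈ -36.9059 billion.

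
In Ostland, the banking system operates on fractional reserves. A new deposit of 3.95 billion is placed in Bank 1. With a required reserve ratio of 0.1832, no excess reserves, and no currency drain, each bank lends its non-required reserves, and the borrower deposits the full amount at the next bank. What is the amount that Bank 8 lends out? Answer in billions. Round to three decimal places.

Each bank lends a fraction (1 − rr) = 0.8168 of the deposit it receives, so Bank 8 receives 3.95·0.8168^7 and lends 3.95·0.8168^8 ≈ 0.7826 billion.

0.783 billion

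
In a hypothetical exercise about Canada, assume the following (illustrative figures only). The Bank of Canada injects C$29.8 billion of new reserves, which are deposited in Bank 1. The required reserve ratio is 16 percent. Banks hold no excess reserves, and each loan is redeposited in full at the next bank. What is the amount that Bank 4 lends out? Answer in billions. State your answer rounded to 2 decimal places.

Each bank lends a fraction (1 − rr) = 0.8400 of the deposit it receives, so Bank 4 receives 29.8·0.8400^3 and lends 29.8·0.8400^4 ≈ 14.8366 billion.

C$14.84 billion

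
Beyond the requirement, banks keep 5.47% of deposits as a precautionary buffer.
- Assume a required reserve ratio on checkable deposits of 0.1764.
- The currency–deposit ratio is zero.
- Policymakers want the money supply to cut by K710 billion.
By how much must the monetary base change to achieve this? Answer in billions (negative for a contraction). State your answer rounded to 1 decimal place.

The money multiplier is m = 1 / (rr + e) = 1 / (0.1764 + 0.0547) ≈ 4.32713.
ΔMB = ΔM / m = (−710) / 4.32713 ≈ -164.081 billion.

-164.1 billion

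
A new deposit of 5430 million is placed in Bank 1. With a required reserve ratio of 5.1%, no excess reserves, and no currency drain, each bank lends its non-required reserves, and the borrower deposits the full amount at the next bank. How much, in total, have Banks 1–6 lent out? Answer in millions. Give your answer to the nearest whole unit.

Bank i lends (1 − rr)^i of the original deposit: Bank 1 lends 5430·0.9490 = 5153.0700, Bank 2 lends 5430·0.9490² ≈ 4890.2634, and so on.
Summing a geometric series: total = 5430·[0.9490·(1 − 0.9490^6) / (1 − 0.9490)] ≈ 27234.3381 million.

27234 million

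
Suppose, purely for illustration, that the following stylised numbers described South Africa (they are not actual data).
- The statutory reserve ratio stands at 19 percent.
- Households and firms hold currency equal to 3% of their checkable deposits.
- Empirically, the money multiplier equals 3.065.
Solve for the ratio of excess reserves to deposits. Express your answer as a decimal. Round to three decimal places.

0.116

Using m = 3.065. Since m = (1 + c)/(c + rr + e), the denominator satisfies c + rr + e = (1 + c)/m = (1 + 0.03) / 3.065 ≈ 0.336052.
With c = 0.03 and rr = 0.19, the ratio of excess reserves to deposits is 0.336052 − 0.03 − 0.19 = 0.116052.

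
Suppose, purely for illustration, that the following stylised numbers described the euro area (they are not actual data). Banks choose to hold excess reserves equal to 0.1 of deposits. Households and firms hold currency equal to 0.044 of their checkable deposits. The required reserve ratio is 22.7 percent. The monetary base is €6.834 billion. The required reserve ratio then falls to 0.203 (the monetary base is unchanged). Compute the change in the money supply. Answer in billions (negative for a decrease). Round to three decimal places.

Initially m₁ = (1 + 0.044) / (0.227 + 0.1 + 0.044) ≈ 2.81402, so M₁ = 2.81402 × 6.834 ≈ 19.231 billion.
After the change m₂ = (1 + 0.044) / (0.203 + 0.1 + 0.044) ≈ 3.00865, so M₂ = 3.00865 × 6.834 ≈ 20.5611 billion.
ΔM = M₂ − M₁ = 20.5611 − 19.231 = 1.3301 billion.

€1.330 billion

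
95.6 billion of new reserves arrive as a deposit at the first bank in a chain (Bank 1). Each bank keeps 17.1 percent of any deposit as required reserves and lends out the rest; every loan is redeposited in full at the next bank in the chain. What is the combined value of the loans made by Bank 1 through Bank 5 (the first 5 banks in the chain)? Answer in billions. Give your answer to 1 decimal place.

Bank i lends (1 − rr)^i of the original deposit: Bank 1 lends 95.6·0.8290 = 79.2524, Bank 2 lends 95.6·0.8290² ≈ 65.7002, and so on.
Summing a geometric series: total = 95.6·[0.8290·(1 − 0.8290^5) / (1 − 0.8290)] ≈ 282.0010 billion.

282.0 billion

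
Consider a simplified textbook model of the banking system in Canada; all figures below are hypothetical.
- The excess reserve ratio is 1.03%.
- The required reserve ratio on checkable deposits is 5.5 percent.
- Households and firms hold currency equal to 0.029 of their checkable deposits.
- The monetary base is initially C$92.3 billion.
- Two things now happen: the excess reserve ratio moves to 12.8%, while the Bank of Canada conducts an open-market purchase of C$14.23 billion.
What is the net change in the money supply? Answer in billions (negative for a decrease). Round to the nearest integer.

-490 billion

Before: m₁ = (1 + 0.029) / (0.055 + 0.0103 + 0.029) ≈ 10.9120, MB₁ = 92.3, so M₁ = 10.9120 × 92.3 = 1007.1776 billion.
After: m₂ = (1 + 0.029) / (0.055 + 0.128 + 0.029) ≈ 4.8538, MB₂ = 92.3 + 14.23 = 106.53, so M₂ = 4.8538 × 106.53 ≈ 517.0753 billion.
ΔM = M₂ − M₁ = 517.0753 − 1007.1776 = -490.1023 billion.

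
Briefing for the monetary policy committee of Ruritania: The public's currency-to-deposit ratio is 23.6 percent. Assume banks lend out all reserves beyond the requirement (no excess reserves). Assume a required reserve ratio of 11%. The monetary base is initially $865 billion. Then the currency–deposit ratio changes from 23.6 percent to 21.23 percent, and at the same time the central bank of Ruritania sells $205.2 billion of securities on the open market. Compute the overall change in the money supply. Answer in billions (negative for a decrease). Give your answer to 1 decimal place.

Before: m₁ = (1 + 0.236) / (0.11 + 0.236) ≈ 3.57225, MB₁ = 865, so M₁ = 3.57225 × 865 ≈ 3089.9963 billion.
After: m₂ = (1 + 0.2123) / (0.11 + 0.2123) ≈ 3.76140, MB₂ = 865 − 205.2 = 659.8, so M₂ = 3.76140 × 659.8 ≈ 2481.7717 billion.
ΔM = M₂ − M₁ = 2481.7717 − 3089.9963 = -608.2246 billion.

-608.2 billion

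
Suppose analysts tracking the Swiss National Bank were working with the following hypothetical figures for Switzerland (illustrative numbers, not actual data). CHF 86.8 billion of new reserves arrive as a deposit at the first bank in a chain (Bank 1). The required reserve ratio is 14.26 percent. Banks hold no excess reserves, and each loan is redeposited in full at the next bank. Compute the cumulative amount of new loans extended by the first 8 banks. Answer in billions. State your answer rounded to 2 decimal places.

CHF 369.47 billion

Bank i lends (1 − rr)^i of the original deposit: Bank 1 lends 86.8·0.8574 ≈ 74.4223, Bank 2 lends 86.8·0.8574² ≈ 63.8097, and so on.
Summing a geometric series: total = 86.8·[0.8574·(1 − 0.8574^8) / (1 − 0.8574)] ≈ 369.4723 billion.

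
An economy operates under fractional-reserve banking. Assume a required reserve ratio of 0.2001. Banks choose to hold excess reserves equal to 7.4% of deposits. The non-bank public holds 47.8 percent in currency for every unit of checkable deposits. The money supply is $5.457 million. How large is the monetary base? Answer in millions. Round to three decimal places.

The money multiplier is m = (1 + c) / (rr + e + c) = (1 + 0.478) / (0.2001 + 0.074 + 0.478) ≈ 1.96516.
MB = M / m = 5.457 / 1.96516 ≈ 2.7769 million.

$2.777 million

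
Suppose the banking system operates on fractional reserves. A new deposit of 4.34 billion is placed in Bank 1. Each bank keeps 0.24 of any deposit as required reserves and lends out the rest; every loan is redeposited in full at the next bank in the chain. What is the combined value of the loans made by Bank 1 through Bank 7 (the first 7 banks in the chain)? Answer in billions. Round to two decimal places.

Bank i lends (1 − rr)^i of the original deposit: Bank 1 lends 4.34·0.7600 = 3.2984, Bank 2 lends 4.34·0.7600² ≈ 2.5068, and so on.
Summing a geometric series: total = 4.34·[0.7600·(1 − 0.7600^7) / (1 − 0.7600)] ≈ 11.7306 billion.

11.73 billion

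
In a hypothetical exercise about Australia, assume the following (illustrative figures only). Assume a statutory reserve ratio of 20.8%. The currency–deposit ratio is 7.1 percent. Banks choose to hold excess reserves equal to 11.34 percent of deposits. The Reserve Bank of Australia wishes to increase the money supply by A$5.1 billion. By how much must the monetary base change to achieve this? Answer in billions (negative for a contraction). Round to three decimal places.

A$1.869 billion

The money multiplier is m = (1 + c) / (rr + e + c) = (1 + 0.071) / (0.208 + 0.1134 + 0.071) ≈ 2.72936.
ΔMB = ΔM / m = (+5.1) / 2.72936 ≈ 1.8686 billion.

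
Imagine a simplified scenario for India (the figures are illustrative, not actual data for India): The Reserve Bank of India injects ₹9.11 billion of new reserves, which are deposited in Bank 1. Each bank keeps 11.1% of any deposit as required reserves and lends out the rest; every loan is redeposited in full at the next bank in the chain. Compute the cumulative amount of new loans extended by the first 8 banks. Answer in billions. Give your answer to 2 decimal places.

₹44.50 billion

Bank i lends (1 − rr)^i of the original deposit: Bank 1 lends 9.11·0.8890 ≈ 8.0988, Bank 2 lends 9.11·0.8890² ≈ 7.1998, and so on.
Summing a geometric series: total = 9.11·[0.8890·(1 − 0.8890^8) / (1 − 0.8890)] ≈ 44.4971 billion.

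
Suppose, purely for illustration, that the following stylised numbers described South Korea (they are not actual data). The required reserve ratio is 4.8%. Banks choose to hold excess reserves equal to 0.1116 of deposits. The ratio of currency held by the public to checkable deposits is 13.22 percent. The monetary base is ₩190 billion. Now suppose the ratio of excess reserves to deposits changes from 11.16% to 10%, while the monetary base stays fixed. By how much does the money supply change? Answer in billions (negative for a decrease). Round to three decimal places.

Initially m₁ = (1 + 0.1322) / (0.048 + 0.1116 + 0.1322) ≈ 3.8800548, so M₁ = 3.8800548 × 190 ≈ 737.2104 billion.
After the change m₂ = (1 + 0.1322) / (0.048 + 0.1 + 0.1322) ≈ 4.0406852, so M₂ = 4.0406852 × 190 ≈ 767.7302 billion.
ΔM = M₂ − M₁ = 767.7302 − 737.2104 = 30.5198 billion.

₩30.520 billion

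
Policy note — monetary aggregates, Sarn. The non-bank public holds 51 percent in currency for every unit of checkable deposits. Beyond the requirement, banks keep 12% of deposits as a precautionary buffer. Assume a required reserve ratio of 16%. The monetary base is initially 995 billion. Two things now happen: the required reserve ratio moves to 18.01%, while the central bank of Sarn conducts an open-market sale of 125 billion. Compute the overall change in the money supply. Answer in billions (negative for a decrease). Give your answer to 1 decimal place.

Before: m₁ = (1 + 0.51) / (0.16 + 0.12 + 0.51) ≈ 1.91139, MB₁ = 995, so M₁ = 1.91139 × 995 ≈ 1901.833 billion.
After: m₂ = (1 + 0.51) / (0.1801 + 0.12 + 0.51) ≈ 1.86397, MB₂ = 995 − 125 = 870, so M₂ = 1.86397 × 870 = 1621.6539 billion.
ΔM = M₂ − M₁ = 1621.6539 − 1901.833 = -280.1791 billion.

-280.2 billion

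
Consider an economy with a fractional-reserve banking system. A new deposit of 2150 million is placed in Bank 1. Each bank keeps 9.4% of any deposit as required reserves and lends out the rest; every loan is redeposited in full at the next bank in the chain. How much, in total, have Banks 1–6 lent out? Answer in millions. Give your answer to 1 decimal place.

9261.7 million

Bank i lends (1 − rr)^i of the original deposit: Bank 1 lends 2150·0.9060 = 1947.9000, Bank 2 lends 2150·0.9060² = 1764.7974, and so on.
Summing a geometric series: total = 2150·[0.9060·(1 − 0.9060^6) / (1 − 0.9060)] ≈ 9261.7237 million.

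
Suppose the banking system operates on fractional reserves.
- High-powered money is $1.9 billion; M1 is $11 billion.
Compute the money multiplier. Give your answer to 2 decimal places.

5.79

The money multiplier is m = M / MB = 11 / 1.9 ≈ 5.78947.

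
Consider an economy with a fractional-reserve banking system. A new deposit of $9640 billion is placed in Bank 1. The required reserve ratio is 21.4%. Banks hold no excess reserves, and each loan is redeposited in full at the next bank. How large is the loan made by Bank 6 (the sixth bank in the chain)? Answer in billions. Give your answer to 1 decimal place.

Each bank lends a fraction (1 − rr) = 0.7860 of the deposit it receives, so Bank 6 receives 9640·0.7860^5 and lends 9640·0.7860^6 ≈ 2273.0674 billion.

$2273.1 billion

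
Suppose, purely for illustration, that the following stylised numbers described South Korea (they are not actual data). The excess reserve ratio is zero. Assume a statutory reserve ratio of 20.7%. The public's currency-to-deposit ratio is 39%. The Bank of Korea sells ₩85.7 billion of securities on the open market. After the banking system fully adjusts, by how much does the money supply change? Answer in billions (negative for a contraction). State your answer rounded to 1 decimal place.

The money multiplier is m = (1 + c) / (rr + c) = (1 + 0.39) / (0.207 + 0.39) ≈ 2.3283.
The sale removes 85.7 billion of base, so ΔM = m × ΔMB = 2.3283 × (−85.7) ≈ -199.5353 billion.

-199.5 billion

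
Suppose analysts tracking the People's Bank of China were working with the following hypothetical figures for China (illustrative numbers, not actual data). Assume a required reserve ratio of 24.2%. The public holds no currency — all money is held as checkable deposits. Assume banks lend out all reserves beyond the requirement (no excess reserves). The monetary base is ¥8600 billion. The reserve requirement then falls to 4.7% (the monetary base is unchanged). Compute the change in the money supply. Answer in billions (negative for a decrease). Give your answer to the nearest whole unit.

Initially m₁ = 1 / (0.242) ≈ 4.13223, so M₁ = 4.13223 × 8600 = 35537.178 billion.
After the change m₂ = 1 / (0.047) ≈ 21.27660, so M₂ = 21.27660 × 8600 = 182978.76 billion.
ΔM = M₂ − M₁ = 182978.76 − 35537.178 = 147441.582 billion.

¥147442 billion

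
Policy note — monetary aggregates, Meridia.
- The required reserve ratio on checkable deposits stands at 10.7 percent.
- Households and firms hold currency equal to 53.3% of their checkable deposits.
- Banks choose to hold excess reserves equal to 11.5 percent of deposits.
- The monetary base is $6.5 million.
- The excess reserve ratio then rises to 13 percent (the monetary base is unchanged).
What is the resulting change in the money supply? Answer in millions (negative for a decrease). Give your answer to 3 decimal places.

Initially m₁ = (1 + 0.533) / (0.107 + 0.115 + 0.533) ≈ 2.03046, so M₁ = 2.03046 × 6.5 ≈ 13.198 million.
After the change m₂ = (1 + 0.533) / (0.107 + 0.13 + 0.533) ≈ 1.99091, so M₂ = 1.99091 × 6.5 ≈ 12.9409 million.
ΔM = M₂ − M₁ = 12.9409 − 13.198 = -0.2571 million.

-0.257 million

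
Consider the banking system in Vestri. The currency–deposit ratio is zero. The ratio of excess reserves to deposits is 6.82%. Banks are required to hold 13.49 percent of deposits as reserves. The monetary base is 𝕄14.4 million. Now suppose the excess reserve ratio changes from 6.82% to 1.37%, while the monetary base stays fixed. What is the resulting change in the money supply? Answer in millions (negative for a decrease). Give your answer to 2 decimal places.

𝕄26.00 million

Initially m₁ = 1 / (0.1349 + 0.0682) ≈ 4.92368, so M₁ = 4.92368 × 14.4 ≈ 70.901 million.
After the change m₂ = 1 / (0.1349 + 0.0137) ≈ 6.72948, so M₂ = 6.72948 × 14.4 ≈ 96.9045 million.
ΔM = M₂ − M₁ = 96.9045 − 70.901 = 26.0035 million.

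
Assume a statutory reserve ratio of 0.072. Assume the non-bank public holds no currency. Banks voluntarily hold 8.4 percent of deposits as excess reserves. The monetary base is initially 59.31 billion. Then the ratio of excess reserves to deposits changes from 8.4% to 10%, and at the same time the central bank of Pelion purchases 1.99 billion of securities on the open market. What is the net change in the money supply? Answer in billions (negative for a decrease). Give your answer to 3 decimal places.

Before: m₁ = 1 / (0.072 + 0.084) ≈ 6.410256, MB₁ = 59.31, so M₁ = 6.410256 × 59.31 ≈ 380.1923 billion.
After: m₂ = 1 / (0.072 + 0.1) ≈ 5.813953, MB₂ = 59.31 + 1.99 = 61.3, so M₂ = 5.813953 × 61.3 ≈ 356.3953 billion.
ΔM = M₂ − M₁ = 356.3953 − 380.1923 = -23.797 billion.

-23.797 billion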